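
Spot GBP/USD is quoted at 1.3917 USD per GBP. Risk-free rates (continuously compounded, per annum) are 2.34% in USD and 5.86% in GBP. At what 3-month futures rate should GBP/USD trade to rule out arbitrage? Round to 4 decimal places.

F = S·e^((r_USD − r_GBP)T) = 1.3917 · e^((0.0234 − 0.0586) × 3/12)
= 1.3917 · e^-0.008800 = 1.3917 × 0.991239
F = 1.3795 USD per GBP

1.3795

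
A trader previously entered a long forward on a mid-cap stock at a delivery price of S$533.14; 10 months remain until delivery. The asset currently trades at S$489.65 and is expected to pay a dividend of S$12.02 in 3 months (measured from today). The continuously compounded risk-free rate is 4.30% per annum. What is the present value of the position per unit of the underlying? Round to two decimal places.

PV(remaining dividends) I = 12.02·e^(−0.0430·3/12) = 11.8915
Current forward F = (S − I)·e^(rT) = (489.65 − 11.8915)·e^(0.0430·10/12) = 477.7585 × 1.036483 = 495.1886
Value (long) = (F − K)·e^(−rT) = (495.1886 − 533.14) × 0.964801 = -36.6155
Value = -S$36.62

-S$36.62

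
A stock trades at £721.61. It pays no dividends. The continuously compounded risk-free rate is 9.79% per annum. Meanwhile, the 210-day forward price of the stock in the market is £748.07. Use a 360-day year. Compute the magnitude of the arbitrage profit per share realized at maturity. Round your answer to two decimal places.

Fair forward: F* = S·e^(carry·T), with carry = r = 0.0979
F* = 721.61 · e^(0.0979 × 210/360) = 721.61 · e^0.057108 = 721.61 × 1.058770 = £764.0190
Market £748.07 < fair £764.0190: forward underpriced → reverse cash-and-carry (short spot, go long the forward).
At maturity, profit = |F_mkt − F*| = |748.07 − 764.0190| = £15.95 per share

£15.95 per share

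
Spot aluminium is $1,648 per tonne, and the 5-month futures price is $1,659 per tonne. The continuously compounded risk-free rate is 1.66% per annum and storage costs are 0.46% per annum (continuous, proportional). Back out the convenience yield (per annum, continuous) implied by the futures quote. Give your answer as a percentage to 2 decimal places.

F = S·e^((r+u−y)T) ⇒ (r+u−y) = ln(F/S)/T
ln(1659/1648) = 0.006653; /T ⇒ 0.015967
y = r + u − ln(F/S)/T = 0.0166 + 0.0046 − 0.015967 = 0.005233
y = 0.52%

0.52%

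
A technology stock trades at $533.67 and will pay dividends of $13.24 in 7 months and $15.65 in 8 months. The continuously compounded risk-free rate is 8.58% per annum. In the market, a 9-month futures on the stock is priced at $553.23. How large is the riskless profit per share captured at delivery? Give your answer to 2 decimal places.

$13.28 per share

PV(dividends) I = 13.24·e^(−0.0858·7/12) + 15.65·e^(−0.0858·8/12) = 27.3736
Fair futures F* = (S − I)·e^(rT) = (533.67 − 27.3736)·e^0.064350 = 506.2964 × 1.066466 = 539.9479
Market $553.23 > fair 539.9479: forward overpriced → cash-and-carry (borrow at r, buy the stock and collect the dividends, short the forward).
Profit at T = |F_mkt − F*| = |553.23 − 539.9479| = $13.28 per share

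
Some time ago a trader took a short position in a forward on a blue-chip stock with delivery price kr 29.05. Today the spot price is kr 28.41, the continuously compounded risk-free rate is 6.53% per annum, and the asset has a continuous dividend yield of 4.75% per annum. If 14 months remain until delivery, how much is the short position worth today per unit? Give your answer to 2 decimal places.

kr 0.04

Current fair forward for the remaining 14 months: F = S·e^((r − q)·T), (r − q) = 0.0653 − 0.0475 = 0.0178
F = 28.41 · e^(0.0178 × 14/12) = 28.41 × 1.020984 = 29.0062
Value of long forward = (F − K)·e^(−rT) = (29.0062 − 29.05) · e^(−0.0653·14/12)
= -0.0438 × 0.926646 = -0.04
Short position value = −(long value) = kr 0.04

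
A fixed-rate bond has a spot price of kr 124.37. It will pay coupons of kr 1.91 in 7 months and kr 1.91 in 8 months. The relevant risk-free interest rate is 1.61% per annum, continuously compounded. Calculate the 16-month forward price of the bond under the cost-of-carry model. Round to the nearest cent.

PV(coupons) I = 1.91·e^(−0.0161·7/12) + 1.91·e^(−0.0161·8/12)
I = 1.8921 + 1.8896 = 3.7817
F = (S − I)·e^(rT) = (124.37 − 3.7817) · e^(0.0161·16/12)
= 120.5883 · e^0.021467 = 120.5883 × 1.021699 = kr 123.20

kr 123.20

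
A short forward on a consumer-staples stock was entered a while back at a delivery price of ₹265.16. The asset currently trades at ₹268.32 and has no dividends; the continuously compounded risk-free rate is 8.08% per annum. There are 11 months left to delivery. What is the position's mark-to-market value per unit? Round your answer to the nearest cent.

Current fair forward for the remaining 11 months: F = S·e^(r·T), r = 0.0808
F = 268.32 · e^(0.0808 × 11/12) = 268.32 × 1.076879 = 288.9482
Value of long forward = (F − K)·e^(−rT) = (288.9482 − 265.16) · e^(−0.0808·11/12)
= 23.7882 × 0.928610 = 22.09
Short position value = −(long value) = -₹22.09

-₹22.09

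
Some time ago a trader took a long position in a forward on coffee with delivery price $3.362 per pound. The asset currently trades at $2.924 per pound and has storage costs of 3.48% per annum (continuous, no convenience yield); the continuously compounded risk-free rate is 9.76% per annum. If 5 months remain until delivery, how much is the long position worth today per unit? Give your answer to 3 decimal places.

Current fair forward for the remaining 5 months: F = S·e^((r + u)·T), (r + u) = 0.0976 + 0.0348 = 0.1324
F = 2.924 · e^(0.1324 × 5/12) = 2.924 × 1.056717 = 3.0898
Value of long forward = (F − K)·e^(−rT) = (3.0898 − 3.362) · e^(−0.0976·5/12)
= -0.2722 × 0.960149 = -0.261

-$0.261 per pound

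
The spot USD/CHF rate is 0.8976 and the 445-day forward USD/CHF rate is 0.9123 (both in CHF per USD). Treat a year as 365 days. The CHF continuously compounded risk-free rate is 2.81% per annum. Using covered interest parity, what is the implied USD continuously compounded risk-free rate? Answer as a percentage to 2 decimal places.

F = S·e^((r_CHF − r_USD)T) ⇒ r_USD = r_CHF − ln(F/S)/T
ln(0.9123/0.8976) = 0.016244; /(445/365) = 0.013324
r_USD = 0.0281 − 0.013324 = 0.014776
r_USD = 1.48%

1.48%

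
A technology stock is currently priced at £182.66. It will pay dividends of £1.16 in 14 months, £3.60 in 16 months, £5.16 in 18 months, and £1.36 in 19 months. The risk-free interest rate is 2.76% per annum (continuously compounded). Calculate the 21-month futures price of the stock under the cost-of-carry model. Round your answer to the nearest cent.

£180.32

PV(dividends) I = 1.16·e^(−0.0276·14/12) + 3.60·e^(−0.0276·16/12) + 5.16·e^(−0.0276·18/12) + 1.36·e^(−0.0276·19/12)
I = 1.1232 + 3.4699 + 4.9507 + 1.3018 = 10.8456
F = (S − I)·e^(rT) = (182.66 − 10.8456) · e^(0.0276·21/12)
= 171.8144 · e^0.048300 = 171.8144 × 1.049485 = £180.32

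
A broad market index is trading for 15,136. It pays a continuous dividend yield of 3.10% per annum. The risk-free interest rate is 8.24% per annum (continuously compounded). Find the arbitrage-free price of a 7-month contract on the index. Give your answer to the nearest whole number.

15,597

F = S·e^((r − q)T) = 15136 · e^((0.0824 − 0.0310) × 7/12)
= 15136 · e^0.029983 = 15136 × 1.030437
F = 15,597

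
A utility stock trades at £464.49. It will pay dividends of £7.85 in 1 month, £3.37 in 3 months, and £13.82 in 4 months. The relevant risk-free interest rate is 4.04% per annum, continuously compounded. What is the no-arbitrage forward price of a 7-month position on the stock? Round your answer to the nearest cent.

PV(dividends) I = 7.85·e^(−0.0404·1/12) + 3.37·e^(−0.0404·3/12) + 13.82·e^(−0.0404·4/12)
I = 7.8236 + 3.3361 + 13.6351 = 24.7948
F = (S − I)·e^(rT) = (464.49 − 24.7948) · e^(0.0404·7/12)
= 439.6952 · e^0.023567 = 439.6952 × 1.023847 = £450.18

£450.18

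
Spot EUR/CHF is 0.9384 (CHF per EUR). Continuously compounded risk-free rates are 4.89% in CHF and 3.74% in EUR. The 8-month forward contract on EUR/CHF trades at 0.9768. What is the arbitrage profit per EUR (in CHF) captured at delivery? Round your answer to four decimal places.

0.0312 per EUR (in CHF)

Fair forward: F* = S·e^(carry·T), with carry = (r_CHF − r_EUR) = 0.0489 − 0.0374 = 0.0115
F* = 0.9384 · e^(0.0115 × 8/12) = 0.9384 · e^0.007667 = 0.9384 × 1.007696 = 0.9456
Market 0.9768 > fair 0.9456: forward overpriced → cash-and-carry (buy spot, short the forward).
At maturity, profit = |F_mkt − F*| = |0.9768 − 0.9456| = 0.0312 per EUR (in CHF)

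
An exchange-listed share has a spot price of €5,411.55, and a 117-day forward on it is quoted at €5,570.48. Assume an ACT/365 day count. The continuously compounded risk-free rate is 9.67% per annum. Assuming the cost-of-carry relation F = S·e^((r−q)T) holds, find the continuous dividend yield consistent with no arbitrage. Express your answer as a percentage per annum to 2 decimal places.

0.64%

From F = S·e^((r−q)T): (r − q) = ln(F/S)/T
ln(5570.48/5411.55) = ln(1.029369) = 0.028946
(r − q) = 0.028946 / (117/365) = 0.090302
q = r − ln(F/S)/T = 0.0967 − 0.090302 = 0.006398
q = 0.64%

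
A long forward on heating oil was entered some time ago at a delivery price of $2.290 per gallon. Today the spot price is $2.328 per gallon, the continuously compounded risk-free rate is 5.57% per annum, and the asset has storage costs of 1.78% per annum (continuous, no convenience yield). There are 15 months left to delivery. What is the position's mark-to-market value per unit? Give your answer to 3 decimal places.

$0.244 per gallon

Current fair forward for the remaining 15 months: F = S·e^((r + u)·T), (r + u) = 0.0557 + 0.0178 = 0.0735
F = 2.328 · e^(0.0735 × 15/12) = 2.328 × 1.096228 = 2.5520
Value of long forward = (F − K)·e^(−rT) = (2.5520 − 2.290) · e^(−0.0557·15/12)
= 0.2620 × 0.932744 = 0.244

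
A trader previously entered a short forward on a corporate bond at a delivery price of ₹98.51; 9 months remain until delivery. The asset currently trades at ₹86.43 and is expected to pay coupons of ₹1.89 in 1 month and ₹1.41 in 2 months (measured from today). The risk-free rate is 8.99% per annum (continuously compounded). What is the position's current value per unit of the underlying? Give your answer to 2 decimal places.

₹8.92

PV(remaining coupons) I = 1.89·e^(−0.0899·1/12) + 1.41·e^(−0.0899·2/12) = 3.2649
Current forward F = (S − I)·e^(rT) = (86.43 − 3.2649)·e^(0.0899·9/12) = 83.1651 × 1.069750 = 88.9659
Value (long) = (F − K)·e^(−rT) = (88.9659 − 98.51) × 0.934798 = -8.9218
Short position value = −(long value) = ₹8.92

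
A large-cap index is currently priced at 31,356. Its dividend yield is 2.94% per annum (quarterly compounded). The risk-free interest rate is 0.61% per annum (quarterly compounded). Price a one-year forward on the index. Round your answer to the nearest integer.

F = S · (1+r/4)^(4T) / (1+q/4)^(4T)
= 31356 × 1.006114 / 1.029726 = 31356 × 0.977070
F = 30,637

30,637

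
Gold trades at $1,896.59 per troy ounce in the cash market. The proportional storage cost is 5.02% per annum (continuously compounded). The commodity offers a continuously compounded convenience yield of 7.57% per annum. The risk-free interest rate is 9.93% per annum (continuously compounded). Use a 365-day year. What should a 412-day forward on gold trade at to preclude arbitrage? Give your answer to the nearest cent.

$2,061.35 per troy ounce

Net carry = r + u − y = 0.0993 + 0.0502 − 0.0757 = 0.0738
F = S·e^((r+u−y)T) = 1896.59 · e^(0.0738 × 412/365) = 1896.59 · e^0.08330301
= 1896.59 × 1.08687109 = $2,061.35 per troy ounce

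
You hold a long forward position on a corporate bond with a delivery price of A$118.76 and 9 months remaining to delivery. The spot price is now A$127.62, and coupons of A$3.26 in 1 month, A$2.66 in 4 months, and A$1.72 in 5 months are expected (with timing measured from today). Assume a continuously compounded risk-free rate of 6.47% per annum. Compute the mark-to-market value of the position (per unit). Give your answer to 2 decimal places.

A$6.97

PV(remaining coupons) I = 3.26·e^(−0.0647·1/12) + 2.66·e^(−0.0647·4/12) + 1.72·e^(−0.0647·5/12) = 7.5200
Current forward F = (S − I)·e^(rT) = (127.62 − 7.5200)·e^(0.0647·9/12) = 120.1000 × 1.049722 = 126.0716
Value (long) = (F − K)·e^(−rT) = (126.0716 − 118.76) × 0.952634 = 6.9653
Value = A$6.97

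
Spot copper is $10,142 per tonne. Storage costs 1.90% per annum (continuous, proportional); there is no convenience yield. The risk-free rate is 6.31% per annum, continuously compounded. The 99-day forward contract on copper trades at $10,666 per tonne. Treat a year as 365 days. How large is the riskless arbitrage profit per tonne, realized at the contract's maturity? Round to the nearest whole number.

$296 per tonne

Fair forward: F* = S·e^(carry·T), with carry = (r + u) = 0.0631 + 0.0190 = 0.0821
F* = 10142 · e^(0.0821 × 99/365) = 10142 · e^0.022268 = 10142 × 1.022518 = $10370.3776
Market $10666 > fair $10370.3776: forward overpriced → cash-and-carry (buy spot, short the forward).
At maturity, profit = |F_mkt − F*| = |10666 − 10370.3776| = $296 per tonne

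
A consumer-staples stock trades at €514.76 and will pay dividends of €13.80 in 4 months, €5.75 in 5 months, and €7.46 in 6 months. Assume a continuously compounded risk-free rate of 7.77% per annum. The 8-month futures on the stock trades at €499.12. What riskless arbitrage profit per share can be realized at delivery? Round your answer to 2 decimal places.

€15.43 per share

PV(dividends) I = 13.80·e^(−0.0777·4/12) + 5.75·e^(−0.0777·5/12) + 7.46·e^(−0.0777·6/12) = 26.1897
Fair futures F* = (S − I)·e^(rT) = (514.76 − 26.1897)·e^0.051800 = 488.5703 × 1.053165 = 514.5451
Market €499.12 < fair 514.5451: forward underpriced → reverse cash-and-carry (short the stock, invest proceeds at r, pay the dividends, go long the forward).
Profit at T = |F_mkt − F*| = |499.12 − 514.5451| = €15.43 per share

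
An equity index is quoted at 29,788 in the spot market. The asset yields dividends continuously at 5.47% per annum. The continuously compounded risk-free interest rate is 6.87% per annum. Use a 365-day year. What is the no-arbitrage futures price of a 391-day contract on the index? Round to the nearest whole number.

F = S·e^((r − q)T) = 29788 · e^((0.0687 − 0.0547) × 391/365)
= 29788 · e^0.014997 = 29788 × 1.015110
F = 30,238

30,238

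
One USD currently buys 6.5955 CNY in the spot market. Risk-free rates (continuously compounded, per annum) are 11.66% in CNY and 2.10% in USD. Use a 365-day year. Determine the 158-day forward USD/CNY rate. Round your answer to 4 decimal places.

F = S·e^((r_CNY − r_USD)T) = 6.5955 · e^((0.1166 − 0.0210) × 158/365)
= 6.5955 · e^0.041383 = 6.5955 × 1.042251
F = 6.8742 CNY per USD

6.8742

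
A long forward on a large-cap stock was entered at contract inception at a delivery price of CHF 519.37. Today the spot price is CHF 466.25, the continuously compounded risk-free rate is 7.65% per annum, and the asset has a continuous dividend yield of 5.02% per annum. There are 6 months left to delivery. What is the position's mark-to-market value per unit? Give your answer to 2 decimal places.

-CHF 45.19

Current fair forward for the remaining 6 months: F = S·e^((r − q)·T), (r − q) = 0.0765 − 0.0502 = 0.0263
F = 466.25 · e^(0.0263 × 6/12) = 466.25 × 1.013237 = 472.4218
Value of long forward = (F − K)·e^(−rT) = (472.4218 − 519.37) · e^(−0.0765·6/12)
= -46.9482 × 0.962472 = -45.19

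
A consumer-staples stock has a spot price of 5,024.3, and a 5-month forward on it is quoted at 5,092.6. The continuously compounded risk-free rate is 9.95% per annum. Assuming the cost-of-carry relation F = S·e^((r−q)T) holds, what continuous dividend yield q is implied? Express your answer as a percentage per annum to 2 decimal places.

6.71%

From F = S·e^((r−q)T): (r − q) = ln(F/S)/T
ln(5092.6/5024.3) = ln(1.013594) = 0.013502
(r − q) = 0.013502 / (5/12) = 0.032405
q = r − ln(F/S)/T = 0.0995 − 0.032405 = 0.067095
q = 6.71%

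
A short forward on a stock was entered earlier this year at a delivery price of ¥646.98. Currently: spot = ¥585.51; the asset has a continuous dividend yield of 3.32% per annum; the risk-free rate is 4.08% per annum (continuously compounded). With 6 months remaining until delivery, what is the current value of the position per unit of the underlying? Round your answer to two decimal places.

Current fair forward for the remaining 6 months: F = S·e^((r − q)·T), (r − q) = 0.0408 − 0.0332 = 0.0076
F = 585.51 · e^(0.0076 × 6/12) = 585.51 × 1.003807 = 587.7390
Value of long forward = (F − K)·e^(−rT) = (587.7390 − 646.98) · e^(−0.0408·6/12)
= -59.2410 × 0.979807 = -58.04
Short position value = −(long value) = ¥58.04

¥58.04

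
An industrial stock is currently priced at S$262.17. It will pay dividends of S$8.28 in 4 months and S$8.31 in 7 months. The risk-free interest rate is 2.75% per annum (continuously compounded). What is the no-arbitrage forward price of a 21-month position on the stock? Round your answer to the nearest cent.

S$257.91

PV(dividends) I = 8.28·e^(−0.0275·4/12) + 8.31·e^(−0.0275·7/12)
I = 8.2044 + 8.1778 = 16.3822
F = (S − I)·e^(rT) = (262.17 − 16.3822) · e^(0.0275·21/12)
= 245.7878 · e^0.048125 = 245.7878 × 1.049302 = S$257.91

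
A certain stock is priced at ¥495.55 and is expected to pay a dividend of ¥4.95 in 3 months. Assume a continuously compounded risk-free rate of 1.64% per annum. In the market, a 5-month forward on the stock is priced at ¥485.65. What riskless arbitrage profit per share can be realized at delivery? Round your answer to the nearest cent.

¥8.33 per share

PV(dividends) I = 4.95·e^(−0.0164·3/12) = 4.9297
Fair forward F* = (S − I)·e^(rT) = (495.55 − 4.9297)·e^0.006833 = 490.6203 × 1.006856 = 493.9840
Market ¥485.65 < fair 493.9840: forward underpriced → reverse cash-and-carry (short the stock, invest proceeds at r, pay the dividends, go long the forward).
Profit at T = |F_mkt − F*| = |485.65 − 493.9840| = ¥8.33 per share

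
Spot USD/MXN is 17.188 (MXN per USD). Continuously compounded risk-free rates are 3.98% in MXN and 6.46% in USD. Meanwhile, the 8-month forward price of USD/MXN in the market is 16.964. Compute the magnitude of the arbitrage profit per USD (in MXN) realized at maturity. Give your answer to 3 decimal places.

Fair forward: F* = S·e^(carry·T), with carry = (r_MXN − r_USD) = 0.0398 − 0.0646 = -0.0248
F* = 17.188 · e^(-0.0248 × 8/12) = 17.188 · e^-0.016533 = 17.188 × 0.983603 = 16.9062
Market 16.964 > fair 16.9062: forward overpriced → cash-and-carry (buy spot, short the forward).
At maturity, profit = |F_mkt − F*| = |16.964 − 16.9062| = 0.058 per USD (in MXN)

0.058 per USD (in MXN)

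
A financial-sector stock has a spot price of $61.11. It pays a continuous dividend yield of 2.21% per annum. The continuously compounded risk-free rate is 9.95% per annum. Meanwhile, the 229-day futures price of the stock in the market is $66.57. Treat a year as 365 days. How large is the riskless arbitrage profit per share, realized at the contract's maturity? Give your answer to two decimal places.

Fair futures: F* = S·e^(carry·T), with carry = (r − q) = 0.0995 − 0.0221 = 0.0774
F* = 61.11 · e^(0.0774 × 229/365) = 61.11 · e^0.048561 = 61.11 × 1.049759 = $64.1508
Market $66.57 > fair $64.1508: forward overpriced → cash-and-carry (buy spot, short the forward).
At maturity, profit = |F_mkt − F*| = |66.57 − 64.1508| = $2.42 per share

$2.42 per share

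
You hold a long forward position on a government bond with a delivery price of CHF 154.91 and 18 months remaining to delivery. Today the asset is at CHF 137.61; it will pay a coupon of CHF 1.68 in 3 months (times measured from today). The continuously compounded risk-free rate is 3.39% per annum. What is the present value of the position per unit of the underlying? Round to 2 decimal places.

-CHF 11.29

PV(remaining coupons) I = 1.68·e^(−0.0339·3/12) = 1.6658
Current forward F = (S − I)·e^(rT) = (137.61 − 1.6658)·e^(0.0339·18/12) = 135.9442 × 1.052165 = 143.0357
Value (long) = (F − K)·e^(−rT) = (143.0357 − 154.91) × 0.950421 = -11.2856
Value = -CHF 11.29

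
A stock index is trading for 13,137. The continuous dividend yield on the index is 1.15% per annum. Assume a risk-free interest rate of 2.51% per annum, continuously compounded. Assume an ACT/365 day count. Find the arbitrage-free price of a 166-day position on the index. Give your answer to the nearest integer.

F = S·e^((r − q)T) = 13137 · e^((0.0251 − 0.0115) × 166/365)
= 13137 · e^0.006185 = 13137 × 1.006204
F = 13,219

13,219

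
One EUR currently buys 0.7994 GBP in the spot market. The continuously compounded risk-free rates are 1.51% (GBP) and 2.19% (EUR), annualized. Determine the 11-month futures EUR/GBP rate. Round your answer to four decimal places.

0.7944

F = S·e^((r_GBP − r_EUR)T) = 0.7994 · e^((0.0151 − 0.0219) × 11/12)
= 0.7994 · e^-0.006233 = 0.7994 × 0.993786
F = 0.7944 GBP per EUR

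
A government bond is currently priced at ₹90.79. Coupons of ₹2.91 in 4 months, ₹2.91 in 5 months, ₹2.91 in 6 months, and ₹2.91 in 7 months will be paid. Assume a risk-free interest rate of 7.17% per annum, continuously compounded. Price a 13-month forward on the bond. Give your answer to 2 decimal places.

₹85.95

PV(coupons) I = 2.91·e^(−0.0717·4/12) + 2.91·e^(−0.0717·5/12) + 2.91·e^(−0.0717·6/12) + 2.91·e^(−0.0717·7/12)
I = 2.8413 + 2.8243 + 2.8075 + 2.7908 = 11.2639
F = (S − I)·e^(rT) = (90.79 − 11.2639) · e^(0.0717·13/12)
= 79.5261 · e^0.077675 = 79.5261 × 1.080771 = ₹85.95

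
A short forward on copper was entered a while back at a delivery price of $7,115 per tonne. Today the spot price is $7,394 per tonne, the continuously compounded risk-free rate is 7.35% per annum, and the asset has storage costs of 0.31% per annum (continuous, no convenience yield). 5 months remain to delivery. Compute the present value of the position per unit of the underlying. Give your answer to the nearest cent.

Current fair forward for the remaining 5 months: F = S·e^((r + u)·T), (r + u) = 0.0735 + 0.0031 = 0.0766
F = 7394 · e^(0.0766 × 5/12) = 7394 × 1.03243147 = 7633.7983
Value of long forward = (F − K)·e^(−rT) = (7633.7983 − 7115) · e^(−0.0735·5/12)
= 518.7983 × 0.96983919 = 503.15
Short position value = −(long value) = -$503.15

-$503.15 per tonne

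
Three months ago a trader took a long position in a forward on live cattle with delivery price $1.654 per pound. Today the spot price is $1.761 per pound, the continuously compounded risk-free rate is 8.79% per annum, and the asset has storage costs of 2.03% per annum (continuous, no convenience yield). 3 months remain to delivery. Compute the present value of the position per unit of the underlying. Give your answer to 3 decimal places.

$0.152 per pound

Current fair forward for the remaining 3 months: F = S·e^((r + u)·T), (r + u) = 0.0879 + 0.0203 = 0.1082
F = 1.761 · e^(0.1082 × 3/12) = 1.761 × 1.027419 = 1.8093
Value of long forward = (F − K)·e^(−rT) = (1.8093 − 1.654) · e^(−0.0879·3/12)
= 0.1553 × 0.978265 = 0.152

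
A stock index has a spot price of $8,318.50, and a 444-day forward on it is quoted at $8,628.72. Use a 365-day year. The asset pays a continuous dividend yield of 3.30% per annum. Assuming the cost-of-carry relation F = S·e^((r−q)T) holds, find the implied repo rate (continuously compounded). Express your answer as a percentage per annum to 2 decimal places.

From F = S·e^((r−q)T): (r − q) = ln(F/S)/T
ln(8628.72/8318.50) = ln(1.037293) = 0.036614
(r − q) = 0.036614 / (444/365) = 0.030099
r = ln(F/S)/T + q = 0.030099 + 0.0330 = 0.063099
r = 6.31%

6.31%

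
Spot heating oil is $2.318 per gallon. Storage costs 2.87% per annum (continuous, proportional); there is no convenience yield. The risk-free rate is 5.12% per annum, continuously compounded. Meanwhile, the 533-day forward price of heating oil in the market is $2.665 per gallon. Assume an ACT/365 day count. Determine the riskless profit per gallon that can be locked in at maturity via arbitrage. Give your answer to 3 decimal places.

Fair forward: F* = S·e^(carry·T), with carry = (r + u) = 0.0512 + 0.0287 = 0.0799
F* = 2.318 · e^(0.0799 × 533/365) = 2.318 · e^0.116676 = 2.318 × 1.123755 = $2.6049
Market $2.665 > fair $2.6049: forward overpriced → cash-and-carry (buy spot, short the forward).
At maturity, profit = |F_mkt − F*| = |2.665 − 2.6049| = $0.060 per gallon

$0.060 per gallon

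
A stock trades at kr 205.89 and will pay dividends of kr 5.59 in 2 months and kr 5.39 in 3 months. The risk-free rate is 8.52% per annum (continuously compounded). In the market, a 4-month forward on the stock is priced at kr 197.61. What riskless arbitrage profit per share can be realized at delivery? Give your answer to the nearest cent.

kr 3.11 per share

PV(dividends) I = 5.59·e^(−0.0852·2/12) + 5.39·e^(−0.0852·3/12) = 10.7876
Fair forward F* = (S − I)·e^(rT) = (205.89 − 10.7876)·e^0.028400 = 195.1024 × 1.028807 = 200.7227
Market kr 197.61 < fair 200.7227: forward underpriced → reverse cash-and-carry (short the stock, invest proceeds at r, pay the dividends, go long the forward).
Profit at T = |F_mkt − F*| = |197.61 − 200.7227| = kr 3.11 per share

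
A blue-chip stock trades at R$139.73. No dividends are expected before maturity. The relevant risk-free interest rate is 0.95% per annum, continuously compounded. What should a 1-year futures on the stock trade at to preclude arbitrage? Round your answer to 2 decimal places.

F = S·e^(rT) = 139.73 · e^(0.0095 × 1)
= 139.73 · e^0.009500 = 139.73 × 1.009545
F = R$141.06

R$141.06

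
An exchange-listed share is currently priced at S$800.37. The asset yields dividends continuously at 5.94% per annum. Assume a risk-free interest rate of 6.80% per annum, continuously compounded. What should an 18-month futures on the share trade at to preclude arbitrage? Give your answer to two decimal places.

F = S·e^((r − q)T) = 800.37 · e^((0.0680 − 0.0594) × 18/12)
= 800.37 · e^0.012900 = 800.37 × 1.012984
F = S$810.76

S$810.76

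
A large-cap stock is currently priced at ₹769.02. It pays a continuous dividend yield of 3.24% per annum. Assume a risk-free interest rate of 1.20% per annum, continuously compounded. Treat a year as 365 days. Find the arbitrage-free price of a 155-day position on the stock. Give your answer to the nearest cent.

₹762.39

F = S·e^((r − q)T) = 769.02 · e^((0.0120 − 0.0324) × 155/365)
= 769.02 · e^-0.008663 = 769.02 × 0.991374
F = ₹762.39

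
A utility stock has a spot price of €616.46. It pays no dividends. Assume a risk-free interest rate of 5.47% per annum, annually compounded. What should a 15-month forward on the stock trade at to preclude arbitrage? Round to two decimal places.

F = S · (1+r)^T
= 616.46 × 1.068836
F = €658.89

€658.89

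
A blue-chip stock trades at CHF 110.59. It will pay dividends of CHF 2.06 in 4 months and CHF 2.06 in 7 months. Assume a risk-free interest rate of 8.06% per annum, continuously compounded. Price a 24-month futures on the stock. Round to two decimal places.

CHF 125.27

PV(dividends) I = 2.06·e^(−0.0806·4/12) + 2.06·e^(−0.0806·7/12)
I = 2.0054 + 1.9654 = 3.9708
F = (S − I)·e^(rT) = (110.59 − 3.9708) · e^(0.0806·24/12)
= 106.6192 · e^0.161200 = 106.6192 × 1.174920 = CHF 125.27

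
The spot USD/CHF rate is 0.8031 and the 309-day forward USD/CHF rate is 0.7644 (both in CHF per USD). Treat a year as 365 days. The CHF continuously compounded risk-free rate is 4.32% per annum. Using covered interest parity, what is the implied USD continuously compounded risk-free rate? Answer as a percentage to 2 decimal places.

F = S·e^((r_CHF − r_USD)T) ⇒ r_USD = r_CHF − ln(F/S)/T
ln(0.7644/0.8031) = -0.049388; /(309/365) = -0.058339
r_USD = 0.0432 + 0.058339 = 0.101539
r_USD = 10.15%

10.15%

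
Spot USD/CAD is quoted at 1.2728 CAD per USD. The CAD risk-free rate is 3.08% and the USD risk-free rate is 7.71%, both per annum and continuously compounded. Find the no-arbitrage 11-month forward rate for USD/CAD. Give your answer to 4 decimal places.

1.2199

F = S·e^((r_CAD − r_USD)T) = 1.2728 · e^((0.0308 − 0.0771) × 11/12)
= 1.2728 · e^-0.042442 = 1.2728 × 0.958446
F = 1.2199 CAD per USD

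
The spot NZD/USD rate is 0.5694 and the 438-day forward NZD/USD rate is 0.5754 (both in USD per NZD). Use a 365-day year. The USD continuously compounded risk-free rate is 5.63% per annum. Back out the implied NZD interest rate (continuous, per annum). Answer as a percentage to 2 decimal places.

4.76%

F = S·e^((r_USD − r_NZD)T) ⇒ r_NZD = r_USD − ln(F/S)/T
ln(0.5754/0.5694) = 0.010482; /(438/365) = 0.008735
r_NZD = 0.0563 − 0.008735 = 0.047565
r_NZD = 4.76%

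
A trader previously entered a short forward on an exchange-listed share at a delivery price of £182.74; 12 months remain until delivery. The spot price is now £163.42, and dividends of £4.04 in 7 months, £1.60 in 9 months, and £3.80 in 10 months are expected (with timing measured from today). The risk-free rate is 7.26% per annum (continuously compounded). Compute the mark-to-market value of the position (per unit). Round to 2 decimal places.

PV(remaining dividends) I = 4.04·e^(−0.0726·7/12) + 1.60·e^(−0.0726·9/12) + 3.80·e^(−0.0726·10/12) = 8.9646
Current forward F = (S − I)·e^(rT) = (163.42 − 8.9646)·e^(0.0726·12/12) = 154.4554 × 1.075300 = 166.0859
Value (long) = (F − K)·e^(−rT) = (166.0859 − 182.74) × 0.929973 = -15.4879
Short position value = −(long value) = £15.49

£15.49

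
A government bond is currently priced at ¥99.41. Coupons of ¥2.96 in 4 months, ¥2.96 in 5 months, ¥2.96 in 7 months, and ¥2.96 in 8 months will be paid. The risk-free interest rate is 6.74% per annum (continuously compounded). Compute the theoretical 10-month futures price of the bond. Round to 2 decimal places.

¥93.04

PV(coupons) I = 2.96·e^(−0.0674·4/12) + 2.96·e^(−0.0674·5/12) + 2.96·e^(−0.0674·7/12) + 2.96·e^(−0.0674·8/12)
I = 2.8942 + 2.8780 + 2.8459 + 2.8299 = 11.4480
F = (S − I)·e^(rT) = (99.41 − 11.4480) · e^(0.0674·10/12)
= 87.9620 · e^0.056167 = 87.9620 × 1.057774 = ¥93.04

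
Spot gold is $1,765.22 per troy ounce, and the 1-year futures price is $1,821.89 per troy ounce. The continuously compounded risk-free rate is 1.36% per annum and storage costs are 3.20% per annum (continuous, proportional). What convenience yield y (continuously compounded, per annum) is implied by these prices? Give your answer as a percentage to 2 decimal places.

1.40%

F = S·e^((r+u−y)T) ⇒ (r+u−y) = ln(F/S)/T
ln(1821.89/1765.22) = 0.031599; /T ⇒ 0.031599
y = r + u − ln(F/S)/T = 0.0136 + 0.0320 − 0.031599 = 0.014001
y = 1.40%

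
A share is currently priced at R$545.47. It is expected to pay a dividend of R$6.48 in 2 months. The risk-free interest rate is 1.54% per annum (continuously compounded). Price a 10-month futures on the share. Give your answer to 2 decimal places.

R$545.97

PV(dividends) I = 6.48·e^(−0.0154·2/12)
I = 6.4634
F = (S − I)·e^(rT) = (545.47 − 6.4634) · e^(0.0154·10/12)
= 539.0066 · e^0.012833 = 539.0066 × 1.012916 = R$545.97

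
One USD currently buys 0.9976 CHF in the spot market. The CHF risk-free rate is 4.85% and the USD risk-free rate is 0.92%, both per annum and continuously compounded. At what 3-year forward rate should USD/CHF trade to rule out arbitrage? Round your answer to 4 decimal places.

1.1224

F = S·e^((r_CHF − r_USD)T) = 0.9976 · e^((0.0485 − 0.0092) × 3)
= 0.9976 · e^0.117900 = 0.9976 × 1.125132
F = 1.1224 CHF per USD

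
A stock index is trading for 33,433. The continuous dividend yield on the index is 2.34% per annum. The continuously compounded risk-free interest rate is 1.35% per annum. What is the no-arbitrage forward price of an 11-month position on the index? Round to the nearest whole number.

33,131

F = S·e^((r − q)T) = 33433 · e^((0.0135 − 0.0234) × 11/12)
= 33433 · e^-0.009075 = 33433 × 0.990966
F = 33,131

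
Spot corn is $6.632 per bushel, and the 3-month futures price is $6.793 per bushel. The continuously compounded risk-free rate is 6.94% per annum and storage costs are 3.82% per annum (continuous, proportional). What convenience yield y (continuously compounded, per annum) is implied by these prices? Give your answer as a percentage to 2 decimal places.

F = S·e^((r+u−y)T) ⇒ (r+u−y) = ln(F/S)/T
ln(6.793/6.632) = 0.023986; /T ⇒ 0.095944
y = r + u − ln(F/S)/T = 0.0694 + 0.0382 − 0.095944 = 0.011656
y = 1.17%

1.17%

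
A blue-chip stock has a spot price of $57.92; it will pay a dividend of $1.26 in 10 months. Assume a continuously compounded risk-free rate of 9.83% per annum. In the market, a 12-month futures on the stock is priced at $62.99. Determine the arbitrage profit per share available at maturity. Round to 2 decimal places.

$0.37 per share

PV(dividends) I = 1.26·e^(−0.0983·10/12) = 1.1609
Fair futures F* = (S − I)·e^(rT) = (57.92 − 1.1609)·e^0.098300 = 56.7591 × 1.103294 = 62.6220
Market $62.99 > fair 62.6220: forward overpriced → cash-and-carry (borrow at r, buy the stock and collect the dividends, short the forward).
Profit at T = |F_mkt − F*| = |62.99 − 62.6220| = $0.37 per share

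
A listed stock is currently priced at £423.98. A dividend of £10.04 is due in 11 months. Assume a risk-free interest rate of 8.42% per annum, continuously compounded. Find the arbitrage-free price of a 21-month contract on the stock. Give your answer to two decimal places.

£480.52

PV(dividends) I = 10.04·e^(−0.0842·11/12)
I = 9.2942
F = (S − I)·e^(rT) = (423.98 − 9.2942) · e^(0.0842·21/12)
= 414.6858 · e^0.147350 = 414.6858 × 1.158759 = £480.52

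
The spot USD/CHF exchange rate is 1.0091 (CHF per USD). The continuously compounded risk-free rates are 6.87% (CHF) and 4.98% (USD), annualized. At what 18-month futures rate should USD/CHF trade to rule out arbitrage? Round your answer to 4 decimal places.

1.0381

F = S·e^((r_CHF − r_USD)T) = 1.0091 · e^((0.0687 − 0.0498) × 18/12)
= 1.0091 · e^0.028350 = 1.0091 × 1.028756
F = 1.0381 CHF per USD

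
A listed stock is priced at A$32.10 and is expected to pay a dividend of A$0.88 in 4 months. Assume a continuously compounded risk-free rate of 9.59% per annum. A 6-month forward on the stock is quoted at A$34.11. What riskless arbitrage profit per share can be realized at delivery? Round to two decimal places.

A$1.33 per share

PV(dividends) I = 0.88·e^(−0.0959·4/12) = 0.8523
Fair forward F* = (S − I)·e^(rT) = (32.10 − 0.8523)·e^0.047950 = 31.2477 × 1.049118 = 32.7825
Market A$34.11 > fair 32.7825: forward overpriced → cash-and-carry (borrow at r, buy the stock and collect the dividends, short the forward).
Profit at T = |F_mkt − F*| = |34.11 − 32.7825| = A$1.33 per share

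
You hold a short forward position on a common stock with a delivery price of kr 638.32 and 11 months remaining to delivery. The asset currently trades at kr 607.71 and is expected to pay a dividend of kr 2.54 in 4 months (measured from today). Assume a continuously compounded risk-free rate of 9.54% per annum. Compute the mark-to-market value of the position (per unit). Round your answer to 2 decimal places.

PV(remaining dividends) I = 2.54·e^(−0.0954·4/12) = 2.4605
Current forward F = (S − I)·e^(rT) = (607.71 − 2.4605)·e^(0.0954·11/12) = 605.2495 × 1.091388 = 660.5620
Value (long) = (F − K)·e^(−rT) = (660.5620 − 638.32) × 0.916265 = 20.3796
Short position value = −(long value) = -kr 20.38

-kr 20.38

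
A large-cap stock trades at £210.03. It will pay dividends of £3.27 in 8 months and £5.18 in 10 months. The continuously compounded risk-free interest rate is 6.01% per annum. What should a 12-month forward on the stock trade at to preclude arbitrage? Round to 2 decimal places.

PV(dividends) I = 3.27·e^(−0.0601·8/12) + 5.18·e^(−0.0601·10/12)
I = 3.1416 + 4.9270 = 8.0686
F = (S − I)·e^(rT) = (210.03 − 8.0686) · e^(0.0601·12/12)
= 201.9614 · e^0.060100 = 201.9614 × 1.061943 = £214.47

£214.47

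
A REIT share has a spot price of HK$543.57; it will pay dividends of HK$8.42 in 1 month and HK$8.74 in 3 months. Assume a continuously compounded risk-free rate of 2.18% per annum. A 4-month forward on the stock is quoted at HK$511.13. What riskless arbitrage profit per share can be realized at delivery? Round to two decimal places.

HK$19.18 per share

PV(dividends) I = 8.42·e^(−0.0218·1/12) + 8.74·e^(−0.0218·3/12) = 17.0972
Fair forward F* = (S − I)·e^(rT) = (543.57 − 17.0972)·e^0.007267 = 526.4728 × 1.007293 = 530.3124
Market HK$511.13 < fair 530.3124: forward underpriced → reverse cash-and-carry (short the stock, invest proceeds at r, pay the dividends, go long the forward).
Profit at T = |F_mkt − F*| = |511.13 − 530.3124| = HK$19.18 per share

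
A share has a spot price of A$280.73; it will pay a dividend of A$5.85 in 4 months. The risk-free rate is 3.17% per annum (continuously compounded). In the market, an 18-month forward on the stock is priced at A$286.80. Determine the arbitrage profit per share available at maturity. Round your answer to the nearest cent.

A$1.53 per share

PV(dividends) I = 5.85·e^(−0.0317·4/12) = 5.7885
Fair forward F* = (S − I)·e^(rT) = (280.73 − 5.7885)·e^0.047550 = 274.9415 × 1.048699 = 288.3309
Market A$286.80 < fair 288.3309: forward underpriced → reverse cash-and-carry (short the stock, invest proceeds at r, pay the dividends, go long the forward).
Profit at T = |F_mkt − F*| = |286.80 − 288.3309| = A$1.53 per share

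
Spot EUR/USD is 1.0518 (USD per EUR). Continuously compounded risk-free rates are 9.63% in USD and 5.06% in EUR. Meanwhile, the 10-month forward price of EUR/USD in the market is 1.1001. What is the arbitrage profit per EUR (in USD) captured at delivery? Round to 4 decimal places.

Fair forward: F* = S·e^(carry·T), with carry = (r_USD − r_EUR) = 0.0963 − 0.0506 = 0.0457
F* = 1.0518 · e^(0.0457 × 10/12) = 1.0518 · e^0.038083 = 1.0518 × 1.038817 = 1.0926
Market 1.1001 > fair 1.0926: forward overpriced → cash-and-carry (buy spot, short the forward).
At maturity, profit = |F_mkt − F*| = |1.1001 − 1.0926| = 0.0075 per EUR (in USD)

0.0075 per EUR (in USD)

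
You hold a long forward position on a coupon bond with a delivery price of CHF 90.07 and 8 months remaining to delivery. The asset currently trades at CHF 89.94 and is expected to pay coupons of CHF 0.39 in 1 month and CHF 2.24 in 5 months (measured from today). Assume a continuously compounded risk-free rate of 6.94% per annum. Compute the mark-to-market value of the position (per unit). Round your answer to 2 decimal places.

PV(remaining coupons) I = 0.39·e^(−0.0694·1/12) + 2.24·e^(−0.0694·5/12) = 2.5639
Current forward F = (S − I)·e^(rT) = (89.94 − 2.5639)·e^(0.0694·8/12) = 87.3761 × 1.047354 = 91.5137
Value (long) = (F − K)·e^(−rT) = (91.5137 − 90.07) × 0.954787 = 1.3784
Value = CHF 1.38

CHF 1.38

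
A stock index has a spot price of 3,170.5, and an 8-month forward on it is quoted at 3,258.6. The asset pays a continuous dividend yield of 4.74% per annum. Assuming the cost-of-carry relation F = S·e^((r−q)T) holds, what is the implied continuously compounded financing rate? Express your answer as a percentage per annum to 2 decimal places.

8.85%

From F = S·e^((r−q)T): (r − q) = ln(F/S)/T
ln(3258.6/3170.5) = ln(1.027787) = 0.027408
(r − q) = 0.027408 / (8/12) = 0.041112
r = ln(F/S)/T + q = 0.041112 + 0.0474 = 0.088512
r = 8.85%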